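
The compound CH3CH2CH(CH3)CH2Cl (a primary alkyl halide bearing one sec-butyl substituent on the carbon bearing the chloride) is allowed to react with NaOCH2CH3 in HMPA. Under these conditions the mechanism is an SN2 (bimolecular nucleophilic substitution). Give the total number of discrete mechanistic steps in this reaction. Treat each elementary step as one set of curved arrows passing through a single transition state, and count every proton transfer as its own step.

Step 1: The ethoxide nucleophile donates a lone pair from O to the α-carbon in a backside attack; simultaneously the C–Cl σ-bond breaks and both of its electrons leave with Cl⁻. One concerted step with inversion of configuration.
Total: 1 elementary step.

1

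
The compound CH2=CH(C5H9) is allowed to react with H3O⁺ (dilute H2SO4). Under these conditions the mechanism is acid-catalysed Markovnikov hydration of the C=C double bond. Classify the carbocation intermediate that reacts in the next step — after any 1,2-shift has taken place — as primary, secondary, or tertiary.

tertiary

Step 1: Protonation of the alkene by H3O⁺: the π bond acts as the nucleophile and picks up H⁺, giving the more stable (Markovnikov) secondary carbocation. H2O is released.
Step 2: A hydride (H with its bonding pair) migrates from the adjacent cyclopentyl carbon to the cationic centre — a 1,2-hydride shift — upgrading the secondary cation to a tertiary one.
The cation rearranges from secondary to tertiary via a 1,2-hydride shift from the adjacent cyclopentyl carbon; the tertiary cation is what reacts next.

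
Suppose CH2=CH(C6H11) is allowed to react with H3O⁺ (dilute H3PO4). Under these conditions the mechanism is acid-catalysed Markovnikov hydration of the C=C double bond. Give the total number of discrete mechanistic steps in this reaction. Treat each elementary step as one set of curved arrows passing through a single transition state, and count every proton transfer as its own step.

4

Step 1: Electrophilic addition begins with the π(C=C) electrons forming a bond to the proton of H3O⁺. Following Markovnikov's rule, the resulting cation is secondary. H2O is released.
Step 2: Carbocation rearrangement: a 1,2-hydride shift from the adjacent cyclohexyl carbon converts the initially-formed secondary cation into the more stable tertiary cation.
Step 3: A lone pair on the oxygen of H2O attacks the carbocation, forming a C–O bond and an oxonium ion (a protonated alcohol).
Step 4: H2O removes a proton from the oxonium oxygen, regenerating H3O⁺ and giving the neutral alcohol.
Total: 4 elementary steps.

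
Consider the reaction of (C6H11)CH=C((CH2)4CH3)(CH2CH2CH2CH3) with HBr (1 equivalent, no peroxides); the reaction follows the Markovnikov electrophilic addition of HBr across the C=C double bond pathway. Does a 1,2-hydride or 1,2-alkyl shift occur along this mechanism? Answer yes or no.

no

The first-formed carbocation is tertiary.
No single 1,2-shift to an adjacent carbon would produce a more-substituted cation than the one already present, so no rearrangement occurs.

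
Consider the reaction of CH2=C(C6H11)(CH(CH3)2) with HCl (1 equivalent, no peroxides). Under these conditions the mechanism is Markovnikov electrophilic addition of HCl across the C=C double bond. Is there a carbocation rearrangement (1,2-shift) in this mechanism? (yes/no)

no

The first-formed carbocation is tertiary.
No single 1,2-shift to an adjacent carbon would produce a more-substituted cation than the one already present, so no rearrangement occurs.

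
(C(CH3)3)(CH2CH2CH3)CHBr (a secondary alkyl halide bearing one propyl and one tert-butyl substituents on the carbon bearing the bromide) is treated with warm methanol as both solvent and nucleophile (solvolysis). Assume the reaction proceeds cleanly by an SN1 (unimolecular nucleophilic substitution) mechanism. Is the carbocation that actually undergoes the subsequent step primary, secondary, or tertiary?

Step 1: Rate-determining heterolysis of the C–Br bond gives Br⁻ and a secondary carbocation.
Step 2: A methyl group with its bonding pair migrates from the adjacent tert-butyl carbon to the cationic centre — a 1,2-methyl shift — upgrading the secondary cation to a tertiary one.
The cation rearranges from secondary to tertiary via a 1,2-methyl shift from the adjacent tert-butyl carbon; the tertiary cation is what reacts next.

tertiary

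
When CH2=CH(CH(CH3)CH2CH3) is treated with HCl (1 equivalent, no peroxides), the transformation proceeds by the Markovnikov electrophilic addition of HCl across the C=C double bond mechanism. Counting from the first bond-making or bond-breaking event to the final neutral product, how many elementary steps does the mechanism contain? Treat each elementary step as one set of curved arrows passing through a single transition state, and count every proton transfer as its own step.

3

Step 1: The π electrons of the C=C bond attack a proton of HCl; Markovnikov addition places the new C–H on the less-substituted alkene carbon, so the positive charge ends up on the more-substituted carbon — a secondary carbocation. The H–Cl bond breaks heterolytically, releasing Cl⁻.
Step 2: A 1,2-hydride shift from the adjacent sec-butyl carbon moves the positive charge from the secondary centre to an adjacent carbon, generating a more stable tertiary carbocation.
Step 3: Cl⁻ captures the cation: a lone pair on Cl⁻ fills the empty p orbital, producing the alkyl halide product.
Total: 3 elementary steps.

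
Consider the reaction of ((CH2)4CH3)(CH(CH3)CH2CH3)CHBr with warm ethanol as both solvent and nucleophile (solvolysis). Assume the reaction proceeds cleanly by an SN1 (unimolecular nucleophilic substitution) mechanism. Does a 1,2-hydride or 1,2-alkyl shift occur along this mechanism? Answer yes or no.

The first-formed carbocation is secondary.
The adjacent sec-butyl carbon already bears 2 other carbon substituents and has a hydrogen to migrate; after a 1,2-hydride shift from that carbon the positive charge sits on a tertiary centre.
Tertiary is more stable than secondary, so the shift occurs.

yes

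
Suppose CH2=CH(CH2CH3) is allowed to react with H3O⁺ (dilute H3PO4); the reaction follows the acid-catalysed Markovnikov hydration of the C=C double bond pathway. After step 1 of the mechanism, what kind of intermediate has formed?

Step 1: The π electrons of the C=C bond attack a proton of H3O⁺; Markovnikov addition places the new C–H on the less-substituted alkene carbon, so the positive charge ends up on the more-substituted carbon — a secondary carbocation. H2O is released.
After step 1 the species present is a secondary carbocation.

secondary carbocation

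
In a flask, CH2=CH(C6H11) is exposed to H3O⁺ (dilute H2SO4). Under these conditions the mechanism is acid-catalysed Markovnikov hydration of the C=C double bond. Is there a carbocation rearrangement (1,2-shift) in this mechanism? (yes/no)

yes

The first-formed carbocation is secondary.
The adjacent cyclohexyl carbon already bears 2 other carbon substituents and has a hydrogen to migrate; after a 1,2-hydride shift from that carbon the positive charge sits on a tertiary centre.
Tertiary is more stable than secondary, so the shift occurs.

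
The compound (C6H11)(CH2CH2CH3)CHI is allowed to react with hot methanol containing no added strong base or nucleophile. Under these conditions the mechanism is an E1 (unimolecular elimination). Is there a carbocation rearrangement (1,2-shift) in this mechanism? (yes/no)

yes

The first-formed carbocation is secondary.
The adjacent cyclohexyl carbon already bears 2 other carbon substituents and has a hydrogen to migrate; after a 1,2-hydride shift from that carbon the positive charge sits on a tertiary centre.
Tertiary is more stable than secondary, so the shift occurs.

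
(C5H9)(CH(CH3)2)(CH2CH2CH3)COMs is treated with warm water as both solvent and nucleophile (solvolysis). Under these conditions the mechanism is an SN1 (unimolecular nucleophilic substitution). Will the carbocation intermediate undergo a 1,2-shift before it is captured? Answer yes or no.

The first-formed carbocation is tertiary.
No single 1,2-shift to an adjacent carbon would produce a more-substituted cation than the one already present, so no rearrangement occurs.

no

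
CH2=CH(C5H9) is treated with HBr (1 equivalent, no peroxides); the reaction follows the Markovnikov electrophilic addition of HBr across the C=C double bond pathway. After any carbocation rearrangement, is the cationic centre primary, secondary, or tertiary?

tertiary

Step 1: Electrophilic addition begins with the π(C=C) electrons forming a bond to the proton of HBr. Following Markovnikov's rule, the resulting cation is secondary. The H–Br bond breaks heterolytically, releasing Br⁻.
Step 2: A hydride (H with its bonding pair) migrates from the adjacent cyclopentyl carbon to the cationic centre — a 1,2-hydride shift — upgrading the secondary cation to a tertiary one.
The cation rearranges from secondary to tertiary via a 1,2-hydride shift from the adjacent cyclopentyl carbon; the tertiary cation is what reacts next.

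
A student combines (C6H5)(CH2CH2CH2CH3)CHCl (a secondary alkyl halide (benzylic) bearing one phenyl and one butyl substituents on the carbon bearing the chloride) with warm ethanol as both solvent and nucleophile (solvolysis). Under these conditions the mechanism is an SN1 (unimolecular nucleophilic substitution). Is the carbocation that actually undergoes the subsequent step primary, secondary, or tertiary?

secondary

Step 1: Rate-determining heterolysis of the C–Cl bond gives Cl⁻ and a secondary carbocation.
No single 1,2-shift to an adjacent carbon would give a more-substituted cation, so no rearrangement occurs.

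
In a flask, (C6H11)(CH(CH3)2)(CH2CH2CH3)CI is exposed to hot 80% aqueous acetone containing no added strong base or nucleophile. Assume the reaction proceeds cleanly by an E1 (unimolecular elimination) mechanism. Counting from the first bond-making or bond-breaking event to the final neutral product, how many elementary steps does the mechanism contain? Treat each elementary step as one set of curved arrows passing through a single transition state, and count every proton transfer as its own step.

2

Step 1: Rate-determining heterolysis of the C–I bond gives I⁻ and a tertiary carbocation.
(No 1,2-shift: no single shift to an adjacent carbon would give a more stable cation.)
Step 2: Loss of a β-proton to a water molecule of the solvent: the C–H bonding pair collapses toward the cationic carbon to form the C=C π bond, yielding the alkene.
Total: 2 elementary steps.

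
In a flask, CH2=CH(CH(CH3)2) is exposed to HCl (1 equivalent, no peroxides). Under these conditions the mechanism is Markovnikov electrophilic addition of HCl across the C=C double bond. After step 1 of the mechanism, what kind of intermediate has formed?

secondary carbocation

Step 1: Protonation of the alkene by HCl: the π bond acts as the nucleophile and picks up H⁺, giving the more stable (Markovnikov) secondary carbocation. The H–Cl bond breaks heterolytically, releasing Cl⁻.
After step 1 the species present is a secondary carbocation.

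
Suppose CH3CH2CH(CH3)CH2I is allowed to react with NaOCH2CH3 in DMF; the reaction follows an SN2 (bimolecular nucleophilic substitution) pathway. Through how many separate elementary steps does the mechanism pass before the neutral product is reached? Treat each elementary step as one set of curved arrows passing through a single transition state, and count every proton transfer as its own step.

Step 1: CH3CH2O⁻ attacks the back face of the α-carbon while I⁻ departs with the C–I bonding pair — a single concerted displacement through a pentacoordinate transition state.
Total: 1 elementary step.

1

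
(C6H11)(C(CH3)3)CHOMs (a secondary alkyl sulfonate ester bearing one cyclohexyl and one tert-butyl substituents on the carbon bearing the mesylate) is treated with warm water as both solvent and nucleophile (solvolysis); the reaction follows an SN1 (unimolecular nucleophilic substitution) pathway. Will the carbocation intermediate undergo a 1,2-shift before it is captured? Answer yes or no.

yes

The first-formed carbocation is secondary.
The adjacent cyclohexyl carbon already bears 2 other carbon substituents and has a hydrogen to migrate; after a 1,2-hydride shift from that carbon the positive charge sits on a tertiary centre.
Tertiary is more stable than secondary, so the shift occurs.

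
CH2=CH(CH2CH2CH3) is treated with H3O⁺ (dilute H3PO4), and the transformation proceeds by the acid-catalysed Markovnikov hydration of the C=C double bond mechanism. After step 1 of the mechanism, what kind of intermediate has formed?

secondary carbocation

Step 1: The π electrons of the C=C bond attack a proton of H3O⁺; Markovnikov addition places the new C–H on the less-substituted alkene carbon, so the positive charge ends up on the more-substituted carbon — a secondary carbocation. H2O is released.
After step 1 the species present is a secondary carbocation.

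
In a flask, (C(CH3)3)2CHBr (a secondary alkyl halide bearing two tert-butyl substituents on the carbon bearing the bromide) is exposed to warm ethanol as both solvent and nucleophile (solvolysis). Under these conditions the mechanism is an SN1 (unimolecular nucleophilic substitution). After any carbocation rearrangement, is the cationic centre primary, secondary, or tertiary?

tertiary

Step 1: Unassisted departure of Br⁻ (taking the C–Br bonding pair) generates a secondary carbocation.
Step 2: A methyl group with its bonding pair migrates from the adjacent tert-butyl carbon to the cationic centre — a 1,2-methyl shift — upgrading the secondary cation to a tertiary one.
The cation rearranges from secondary to tertiary via a 1,2-methyl shift from the adjacent tert-butyl carbon; the tertiary cation is what reacts next.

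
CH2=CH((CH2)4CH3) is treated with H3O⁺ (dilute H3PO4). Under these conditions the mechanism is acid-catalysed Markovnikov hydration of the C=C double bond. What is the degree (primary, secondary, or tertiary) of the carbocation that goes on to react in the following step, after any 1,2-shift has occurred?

secondary

Step 1: Protonation of the alkene by H3O⁺: the π bond acts as the nucleophile and picks up H⁺, giving the more stable (Markovnikov) secondary carbocation. H2O is released.
No single 1,2-shift to an adjacent carbon would give a more-substituted cation, so no rearrangement occurs.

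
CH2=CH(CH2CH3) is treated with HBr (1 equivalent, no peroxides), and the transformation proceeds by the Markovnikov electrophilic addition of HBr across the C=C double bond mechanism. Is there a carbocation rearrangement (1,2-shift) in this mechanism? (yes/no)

no

The first-formed carbocation is secondary.
No single 1,2-shift to an adjacent carbon would produce a more-substituted cation than the one already present, so no rearrangement occurs.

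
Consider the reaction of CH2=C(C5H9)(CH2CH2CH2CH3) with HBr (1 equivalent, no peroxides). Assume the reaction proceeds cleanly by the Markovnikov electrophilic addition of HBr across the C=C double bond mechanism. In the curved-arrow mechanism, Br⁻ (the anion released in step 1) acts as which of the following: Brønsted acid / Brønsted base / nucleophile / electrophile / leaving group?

Step 2: Nucleophilic attack by Br⁻ on the carbocation completes the addition, giving R–Br.
Br⁻ (the anion released in step 1) donates an electron pair to form a new σ-bond to carbon — it is the nucleophile.

nucleophile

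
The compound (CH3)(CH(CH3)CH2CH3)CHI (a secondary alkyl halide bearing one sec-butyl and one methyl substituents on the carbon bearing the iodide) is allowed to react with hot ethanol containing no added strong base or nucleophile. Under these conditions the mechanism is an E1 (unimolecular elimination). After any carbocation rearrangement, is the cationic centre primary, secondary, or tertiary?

tertiary

Step 1: The C–I bond breaks with both electrons going to the iodide; I⁻ leaves and a secondary carbocation remains.
Step 2: A hydride (H with its bonding pair) migrates from the adjacent sec-butyl carbon to the cationic centre — a 1,2-hydride shift — upgrading the secondary cation to a tertiary one.
The cation rearranges from secondary to tertiary via a 1,2-hydride shift from the adjacent sec-butyl carbon; the tertiary cation is what reacts next.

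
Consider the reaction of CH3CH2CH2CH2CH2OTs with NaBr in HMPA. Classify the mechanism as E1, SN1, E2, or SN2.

Conditions: a primary substrate with a strong nucleophile in the polar aprotic solvent HMPA.
These conditions are the textbook signature of the SN2 pathway.
An unhindered substrate with a strong nucleophile in a polar aprotic solvent favours one-step backside displacement.

SN2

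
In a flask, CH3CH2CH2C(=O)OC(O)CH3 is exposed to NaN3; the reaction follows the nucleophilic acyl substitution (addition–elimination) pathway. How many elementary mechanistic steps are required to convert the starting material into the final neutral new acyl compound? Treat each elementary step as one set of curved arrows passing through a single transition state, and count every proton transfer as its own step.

Step 1: N3⁻ adds to the carbonyl carbon; the C=O π electrons shift onto oxygen and a tetrahedral alkoxide intermediate forms.
Step 2: Collapse of the tetrahedral intermediate: the alkoxide oxygen pushes its lone pair back to re-form C=O while CH3CO2⁻ leaves.
Total: 2 elementary steps.

2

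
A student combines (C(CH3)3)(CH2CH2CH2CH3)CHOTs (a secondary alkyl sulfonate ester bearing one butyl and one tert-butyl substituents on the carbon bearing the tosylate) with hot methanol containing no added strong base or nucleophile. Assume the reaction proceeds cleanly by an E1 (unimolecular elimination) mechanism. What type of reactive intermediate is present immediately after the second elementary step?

tertiary carbocation

Step 1: The C–O bond breaks with both electrons going to the tosylate; TsO⁻ leaves and a secondary carbocation remains.
Step 2: A 1,2-methyl shift from the adjacent tert-butyl carbon moves the positive charge from the secondary centre to an adjacent carbon, generating a more stable tertiary carbocation.
After step 2 the species present is a tertiary carbocation.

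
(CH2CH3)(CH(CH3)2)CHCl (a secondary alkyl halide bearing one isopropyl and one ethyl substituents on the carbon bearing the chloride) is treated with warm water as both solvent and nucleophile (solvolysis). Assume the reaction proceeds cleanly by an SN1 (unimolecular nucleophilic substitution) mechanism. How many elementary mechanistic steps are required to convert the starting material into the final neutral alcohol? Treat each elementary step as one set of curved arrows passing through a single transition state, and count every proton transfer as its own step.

4

Step 1: Unassisted departure of Cl⁻ (taking the C–Cl bonding pair) generates a secondary carbocation.
Step 2: Carbocation rearrangement: a 1,2-hydride shift from the adjacent isopropyl carbon converts the initially-formed secondary cation into the more stable tertiary cation.
Step 3: A lone pair on the oxygen of H2O attacks the carbocation, forming a new C–O σ-bond and an oxonium ion.
Step 4: Deprotonation of the oxonium oxygen by solvent water yields the neutral alcohol.
Total: 4 elementary steps.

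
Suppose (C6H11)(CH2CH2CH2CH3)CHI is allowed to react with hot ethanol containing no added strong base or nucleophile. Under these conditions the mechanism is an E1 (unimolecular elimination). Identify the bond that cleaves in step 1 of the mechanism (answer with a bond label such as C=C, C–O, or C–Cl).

Step 1: Unassisted departure of I⁻ (taking the C–I bonding pair) generates a secondary carbocation.
The bond broken in this step is the C–I bond.

C–I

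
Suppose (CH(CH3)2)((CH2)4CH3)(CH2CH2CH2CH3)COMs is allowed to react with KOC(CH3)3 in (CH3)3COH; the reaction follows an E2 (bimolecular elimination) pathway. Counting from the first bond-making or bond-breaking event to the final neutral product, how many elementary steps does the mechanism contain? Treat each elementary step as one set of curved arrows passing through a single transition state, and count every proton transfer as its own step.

1

Step 1: The strong base (CH3)3CO⁻ removes a β-hydrogen; in the same concerted event the electrons of the breaking C–H bond form the new π(C=C) bond and the C–O σ-bond breaks, expelling MsO⁻. Anti-periplanar geometry; one transition state.
Total: 1 elementary step.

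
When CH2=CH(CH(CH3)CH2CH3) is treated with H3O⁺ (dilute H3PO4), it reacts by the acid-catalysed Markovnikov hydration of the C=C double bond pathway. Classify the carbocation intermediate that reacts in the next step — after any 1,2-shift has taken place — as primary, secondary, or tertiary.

tertiary

Step 1: The π electrons of the C=C bond attack a proton of H3O⁺; Markovnikov addition places the new C–H on the less-substituted alkene carbon, so the positive charge ends up on the more-substituted carbon — a secondary carbocation. H2O is released.
Step 2: Carbocation rearrangement: a 1,2-hydride shift from the adjacent sec-butyl carbon converts the initially-formed secondary cation into the more stable tertiary cation.
The cation rearranges from secondary to tertiary via a 1,2-hydride shift from the adjacent sec-butyl carbon; the tertiary cation is what reacts next.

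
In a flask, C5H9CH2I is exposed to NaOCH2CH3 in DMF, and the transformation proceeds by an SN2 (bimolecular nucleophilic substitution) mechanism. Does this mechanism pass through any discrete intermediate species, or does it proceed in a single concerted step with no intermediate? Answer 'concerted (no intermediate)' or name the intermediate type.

Backside attack by CH3CH2O⁻ on the carbon bearing the iodide: the new C–O bond forms as the C–I bond breaks, with Walden inversion at carbon.
All bond changes occur in one transition state; no discrete intermediate is formed.

concerted (no intermediate)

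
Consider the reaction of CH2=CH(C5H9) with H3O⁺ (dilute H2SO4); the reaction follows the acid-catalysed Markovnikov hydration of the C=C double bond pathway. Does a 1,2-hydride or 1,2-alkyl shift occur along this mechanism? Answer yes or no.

yes

The first-formed carbocation is secondary.
The adjacent cyclopentyl carbon already bears 2 other carbon substituents and has a hydrogen to migrate; after a 1,2-hydride shift from that carbon the positive charge sits on a tertiary centre.
Tertiary is more stable than secondary, so the shift occurs.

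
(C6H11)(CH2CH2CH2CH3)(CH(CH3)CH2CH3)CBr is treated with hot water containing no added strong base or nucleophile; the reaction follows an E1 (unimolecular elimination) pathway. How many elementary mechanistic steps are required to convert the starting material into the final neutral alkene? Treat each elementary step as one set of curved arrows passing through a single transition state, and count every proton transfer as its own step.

Step 1: Rate-determining heterolysis of the C–Br bond gives Br⁻ and a tertiary carbocation.
(No 1,2-shift: no single shift to an adjacent carbon would give a more stable cation.)
Step 2: A weak base (a water molecule from the solvent) removes a proton from a carbon adjacent to the cationic centre; the electrons of that C–H bond become the new π(C=C) bond, giving the alkene.
Total: 2 elementary steps.

2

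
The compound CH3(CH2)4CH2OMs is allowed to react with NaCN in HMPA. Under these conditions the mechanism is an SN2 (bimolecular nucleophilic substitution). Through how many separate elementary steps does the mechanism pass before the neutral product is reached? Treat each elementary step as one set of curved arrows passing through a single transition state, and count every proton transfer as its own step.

1

Step 1: Backside attack by CN⁻ on the carbon bearing the mesylate: the new C–C bond forms as the C–O bond breaks, with Walden inversion at carbon.
Total: 1 elementary step.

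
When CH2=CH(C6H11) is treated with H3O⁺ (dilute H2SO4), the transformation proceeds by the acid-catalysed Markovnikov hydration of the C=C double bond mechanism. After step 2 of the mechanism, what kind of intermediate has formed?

tertiary carbocation

Step 1: Electrophilic addition begins with the π(C=C) electrons forming a bond to the proton of H3O⁺. Following Markovnikov's rule, the resulting cation is secondary. H2O is released.
Step 2: A 1,2-hydride shift from the adjacent cyclohexyl carbon moves the positive charge from the secondary centre to an adjacent carbon, generating a more stable tertiary carbocation.
After step 2 the species present is a tertiary carbocation.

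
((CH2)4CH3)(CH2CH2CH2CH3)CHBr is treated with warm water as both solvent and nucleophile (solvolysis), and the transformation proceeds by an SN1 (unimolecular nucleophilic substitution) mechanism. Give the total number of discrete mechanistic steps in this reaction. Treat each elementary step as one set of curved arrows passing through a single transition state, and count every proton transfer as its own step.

3

Step 1: The C–Br bond breaks with both electrons going to the bromide; Br⁻ leaves and a secondary carbocation remains.
(No 1,2-shift: no single shift to an adjacent carbon would give a more stable cation.)
Step 2: H2O donates an oxygen lone pair into the empty p orbital of the cation, giving a protonated alcohol (an oxonium ion).
Step 3: Deprotonation of the oxonium oxygen by solvent water yields the neutral alcohol.
Total: 3 elementary steps.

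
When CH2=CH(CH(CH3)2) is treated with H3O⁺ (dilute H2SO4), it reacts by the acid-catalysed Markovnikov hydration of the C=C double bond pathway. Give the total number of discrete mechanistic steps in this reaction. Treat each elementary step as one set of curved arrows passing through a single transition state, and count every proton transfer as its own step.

Step 1: Electrophilic addition begins with the π(C=C) electrons forming a bond to the proton of H3O⁺. Following Markovnikov's rule, the resulting cation is secondary. H2O is released.
Step 2: A 1,2-hydride shift from the adjacent isopropyl carbon moves the positive charge from the secondary centre to an adjacent carbon, generating a more stable tertiary carbocation.
Step 3: A lone pair on the oxygen of H2O attacks the carbocation, forming a C–O bond and an oxonium ion (a protonated alcohol).
Step 4: Deprotonation of the oxonium ion by a water molecule delivers the neutral alcohol and regenerates the acid catalyst.
Total: 4 elementary steps.

4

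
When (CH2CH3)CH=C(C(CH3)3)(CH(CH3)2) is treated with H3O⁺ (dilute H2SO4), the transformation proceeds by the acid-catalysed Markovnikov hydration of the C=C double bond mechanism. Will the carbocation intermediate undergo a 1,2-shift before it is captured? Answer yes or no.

no

The first-formed carbocation is tertiary.
No single 1,2-shift to an adjacent carbon would produce a more-substituted cation than the one already present, so no rearrangement occurs.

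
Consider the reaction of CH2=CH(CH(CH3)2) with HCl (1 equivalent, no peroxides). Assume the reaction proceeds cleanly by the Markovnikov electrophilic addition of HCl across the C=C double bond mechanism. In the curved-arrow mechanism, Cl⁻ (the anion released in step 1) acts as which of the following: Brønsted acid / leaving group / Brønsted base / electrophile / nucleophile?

nucleophile

Step 3: Nucleophilic attack by Cl⁻ on the carbocation completes the addition, giving R–Cl.
Cl⁻ (the anion released in step 1) donates an electron pair to form a new σ-bond to carbon — it is the nucleophile.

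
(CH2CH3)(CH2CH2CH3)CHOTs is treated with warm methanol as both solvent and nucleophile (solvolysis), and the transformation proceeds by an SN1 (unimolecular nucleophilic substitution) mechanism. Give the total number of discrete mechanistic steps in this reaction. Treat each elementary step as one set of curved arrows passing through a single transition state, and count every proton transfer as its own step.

3

Step 1: Ionisation: the C–O σ-bond cleaves heterolytically; both bonding electrons depart with TsO⁻, leaving a secondary carbocation at the α-carbon.
(No 1,2-shift: no single shift to an adjacent carbon would give a more stable cation.)
Step 2: Nucleophilic capture: the oxygen of CH3OH bonds to the cationic carbon, producing an oxonium-ion intermediate.
Step 3: A second solvent molecule removes the proton on oxygen, giving the neutral ether product.
Total: 3 elementary steps.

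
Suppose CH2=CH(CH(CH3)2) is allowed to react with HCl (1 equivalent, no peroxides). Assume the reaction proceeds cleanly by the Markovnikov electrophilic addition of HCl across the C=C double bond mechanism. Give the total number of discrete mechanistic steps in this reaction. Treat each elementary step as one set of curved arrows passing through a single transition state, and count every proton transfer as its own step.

3

Step 1: Electrophilic addition begins with the π(C=C) electrons forming a bond to the proton of HCl. Following Markovnikov's rule, the resulting cation is secondary. The H–Cl bond breaks heterolytically, releasing Cl⁻.
Step 2: A 1,2-hydride shift from the adjacent isopropyl carbon moves the positive charge from the secondary centre to an adjacent carbon, generating a more stable tertiary carbocation.
Step 3: Nucleophilic attack by Cl⁻ on the carbocation completes the addition, giving R–Cl.
Total: 3 elementary steps.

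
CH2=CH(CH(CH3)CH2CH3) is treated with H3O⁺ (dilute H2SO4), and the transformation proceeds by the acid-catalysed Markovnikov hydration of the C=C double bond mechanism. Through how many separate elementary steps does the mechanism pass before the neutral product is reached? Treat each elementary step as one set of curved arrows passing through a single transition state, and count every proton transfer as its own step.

Step 1: Protonation of the alkene by H3O⁺: the π bond acts as the nucleophile and picks up H⁺, giving the more stable (Markovnikov) secondary carbocation. H2O is released.
Step 2: A hydride (H with its bonding pair) migrates from the adjacent sec-butyl carbon to the cationic centre — a 1,2-hydride shift — upgrading the secondary cation to a tertiary one.
Step 3: Water acts as the nucleophile: an oxygen lone pair bonds to the cationic carbon, giving an oxonium-ion intermediate.
Step 4: H2O removes a proton from the oxonium oxygen, regenerating H3O⁺ and giving the neutral alcohol.
Total: 4 elementary steps.

4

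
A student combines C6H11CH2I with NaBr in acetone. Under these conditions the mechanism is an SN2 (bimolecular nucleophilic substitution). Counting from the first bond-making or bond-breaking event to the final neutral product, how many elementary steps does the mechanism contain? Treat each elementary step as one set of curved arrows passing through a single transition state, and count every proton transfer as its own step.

Step 1: Br⁻ attacks the back face of the α-carbon while I⁻ departs with the C–I bonding pair — a single concerted displacement through a pentacoordinate transition state.
Total: 1 elementary step.

1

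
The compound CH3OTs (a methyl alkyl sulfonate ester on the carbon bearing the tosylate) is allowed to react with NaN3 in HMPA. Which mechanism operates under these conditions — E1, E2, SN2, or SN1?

Conditions: a methyl substrate with a strong nucleophile in the polar aprotic solvent HMPA.
These conditions are the textbook signature of the SN2 pathway.
An unhindered substrate with a strong nucleophile in a polar aprotic solvent favours one-step backside displacement.

SN2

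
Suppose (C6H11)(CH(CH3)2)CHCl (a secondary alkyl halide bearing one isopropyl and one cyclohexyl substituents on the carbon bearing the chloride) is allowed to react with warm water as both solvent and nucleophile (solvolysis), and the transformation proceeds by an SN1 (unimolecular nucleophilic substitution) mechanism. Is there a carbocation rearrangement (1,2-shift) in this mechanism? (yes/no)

yes

The first-formed carbocation is secondary.
The adjacent isopropyl carbon already bears 2 other carbon substituents and has a hydrogen to migrate; after a 1,2-hydride shift from that carbon the positive charge sits on a tertiary centre.
Tertiary is more stable than secondary, so the shift occurs.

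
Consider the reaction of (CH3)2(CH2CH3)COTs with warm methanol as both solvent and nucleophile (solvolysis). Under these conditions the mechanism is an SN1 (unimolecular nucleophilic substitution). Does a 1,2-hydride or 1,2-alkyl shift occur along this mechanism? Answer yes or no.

no

The first-formed carbocation is tertiary.
No single 1,2-shift to an adjacent carbon would produce a more-substituted cation than the one already present, so no rearrangement occurs.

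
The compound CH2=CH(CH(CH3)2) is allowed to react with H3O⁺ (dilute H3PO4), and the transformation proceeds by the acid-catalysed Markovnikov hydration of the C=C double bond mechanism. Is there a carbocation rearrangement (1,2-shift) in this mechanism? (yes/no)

yes

The first-formed carbocation is secondary.
The adjacent isopropyl carbon already bears 2 other carbon substituents and has a hydrogen to migrate; after a 1,2-hydride shift from that carbon the positive charge sits on a tertiary centre.
Tertiary is more stable than secondary, so the shift occurs.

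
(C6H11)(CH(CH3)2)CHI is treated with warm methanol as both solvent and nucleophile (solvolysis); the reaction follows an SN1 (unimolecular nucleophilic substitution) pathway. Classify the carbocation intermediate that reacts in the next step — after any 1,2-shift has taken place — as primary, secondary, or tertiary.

tertiary

Step 1: Unassisted departure of I⁻ (taking the C–I bonding pair) generates a secondary carbocation.
Step 2: A hydride (H with its bonding pair) migrates from the adjacent isopropyl carbon to the cationic centre — a 1,2-hydride shift — upgrading the secondary cation to a tertiary one.
The cation rearranges from secondary to tertiary via a 1,2-hydride shift from the adjacent isopropyl carbon; the tertiary cation is what reacts next.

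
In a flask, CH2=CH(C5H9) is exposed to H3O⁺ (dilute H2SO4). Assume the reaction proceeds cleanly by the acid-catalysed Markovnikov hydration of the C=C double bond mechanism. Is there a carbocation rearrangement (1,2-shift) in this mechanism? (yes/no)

The first-formed carbocation is secondary.
The adjacent cyclopentyl carbon already bears 2 other carbon substituents and has a hydrogen to migrate; after a 1,2-hydride shift from that carbon the positive charge sits on a tertiary centre.
Tertiary is more stable than secondary, so the shift occurs.

yes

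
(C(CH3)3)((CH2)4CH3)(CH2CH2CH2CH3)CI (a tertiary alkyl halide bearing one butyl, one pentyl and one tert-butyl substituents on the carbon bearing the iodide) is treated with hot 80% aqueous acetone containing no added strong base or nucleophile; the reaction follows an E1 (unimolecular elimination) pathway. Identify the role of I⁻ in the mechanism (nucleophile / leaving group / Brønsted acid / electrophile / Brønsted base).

Step 1: Ionisation: the C–I σ-bond cleaves heterolytically; both bonding electrons depart with I⁻, leaving a tertiary carbocation at the α-carbon.
I⁻ departs with both electrons of the breaking σ-bond — that is the definition of a leaving group.

leaving group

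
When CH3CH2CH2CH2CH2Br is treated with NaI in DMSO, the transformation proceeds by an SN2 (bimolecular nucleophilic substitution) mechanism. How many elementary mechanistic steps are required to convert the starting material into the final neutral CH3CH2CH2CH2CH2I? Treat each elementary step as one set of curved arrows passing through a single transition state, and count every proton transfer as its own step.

Step 1: Backside attack by I⁻ on the carbon bearing the bromide: the new C–I bond forms as the C–Br bond breaks, with Walden inversion at carbon.
Total: 1 elementary step.

1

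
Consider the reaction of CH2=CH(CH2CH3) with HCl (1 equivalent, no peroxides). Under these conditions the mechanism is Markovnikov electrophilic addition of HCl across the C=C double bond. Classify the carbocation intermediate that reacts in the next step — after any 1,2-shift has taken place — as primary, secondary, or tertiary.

secondary

Step 1: Electrophilic addition begins with the π(C=C) electrons forming a bond to the proton of HCl. Following Markovnikov's rule, the resulting cation is secondary. The H–Cl bond breaks heterolytically, releasing Cl⁻.
No single 1,2-shift to an adjacent carbon would give a more-substituted cation, so no rearrangement occurs.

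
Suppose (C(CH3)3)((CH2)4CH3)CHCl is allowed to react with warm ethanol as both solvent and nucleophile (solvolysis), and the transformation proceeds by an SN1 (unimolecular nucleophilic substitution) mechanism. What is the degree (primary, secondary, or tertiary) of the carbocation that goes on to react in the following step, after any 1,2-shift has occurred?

Step 1: Unassisted departure of Cl⁻ (taking the C–Cl bonding pair) generates a secondary carbocation.
Step 2: Carbocation rearrangement: a 1,2-methyl shift from the adjacent tert-butyl carbon converts the initially-formed secondary cation into the more stable tertiary cation.
The cation rearranges from secondary to tertiary via a 1,2-methyl shift from the adjacent tert-butyl carbon; the tertiary cation is what reacts next.

tertiary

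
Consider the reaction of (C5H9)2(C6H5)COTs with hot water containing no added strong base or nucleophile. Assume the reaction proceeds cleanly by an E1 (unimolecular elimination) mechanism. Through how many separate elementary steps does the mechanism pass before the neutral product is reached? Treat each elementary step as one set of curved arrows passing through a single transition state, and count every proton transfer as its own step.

2

Step 1: Ionisation: the C–O σ-bond cleaves heterolytically; both bonding electrons depart with TsO⁻, leaving a tertiary carbocation at the α-carbon.
(No 1,2-shift: no single shift to an adjacent carbon would give a more stable cation.)
Step 2: A water molecule (solvent) deprotonates a β-carbon; as the C–H bond breaks, those electrons form the new alkene π bond.
Total: 2 elementary steps.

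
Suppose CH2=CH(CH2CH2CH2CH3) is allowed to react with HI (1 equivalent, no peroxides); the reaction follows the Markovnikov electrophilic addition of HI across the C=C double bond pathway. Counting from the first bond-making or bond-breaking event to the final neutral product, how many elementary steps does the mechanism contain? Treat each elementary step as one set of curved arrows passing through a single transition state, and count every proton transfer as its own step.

Step 1: Protonation of the alkene by HI: the π bond acts as the nucleophile and picks up H⁺, giving the more stable (Markovnikov) secondary carbocation. The H–I bond breaks heterolytically, releasing I⁻.
(No 1,2-shift: no single shift to an adjacent carbon would give a more stable cation.)
Step 2: Nucleophilic attack by I⁻ on the carbocation completes the addition, giving R–I.
Total: 2 elementary steps.

2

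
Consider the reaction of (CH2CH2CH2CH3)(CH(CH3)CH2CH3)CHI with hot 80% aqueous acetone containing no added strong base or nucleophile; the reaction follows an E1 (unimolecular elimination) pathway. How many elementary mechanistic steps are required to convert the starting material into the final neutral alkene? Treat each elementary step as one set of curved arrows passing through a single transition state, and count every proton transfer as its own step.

Step 1: The C–I bond breaks with both electrons going to the iodide; I⁻ leaves and a secondary carbocation remains.
Step 2: A 1,2-hydride shift from the adjacent sec-butyl carbon moves the positive charge from the secondary centre to an adjacent carbon, generating a more stable tertiary carbocation.
Step 3: A weak base (a water molecule from the solvent) removes a proton from a carbon adjacent to the cationic centre; the electrons of that C–H bond become the new π(C=C) bond, giving the alkene.
Total: 3 elementary steps.

3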